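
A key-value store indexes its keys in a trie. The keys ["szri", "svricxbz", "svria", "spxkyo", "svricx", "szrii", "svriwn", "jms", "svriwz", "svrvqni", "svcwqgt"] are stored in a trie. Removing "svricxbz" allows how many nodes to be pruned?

2

After clearing the end-marker at "svricxbz", prune upward until reaching a node still needed by another word.
The suffix "bz" (2 nodes) is used only by "svricxbz"; "svricx" is itself a stored word, so pruning stops there.
Nodes removed: 2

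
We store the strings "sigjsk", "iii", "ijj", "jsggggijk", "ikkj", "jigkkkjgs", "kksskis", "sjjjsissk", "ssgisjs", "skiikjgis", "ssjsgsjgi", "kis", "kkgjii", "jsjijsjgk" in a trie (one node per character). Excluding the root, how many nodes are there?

80

Insert word by word; a character creates a node only if that edge doesn't already exist:
  "sigjsk" → 6 new (s, i, g, j, s, k)
  "iii" → 3 new (i, i, i)
  "ijj" → prefix "i" already present; 2 new (j, j)
  "jsggggijk" → 9 new (j, s, g, g, g, g, i, j, k)
  "ikkj" → prefix "i" already present; 3 new (k, k, j)
  "jigkkkjgs" → prefix "j" already present; 8 new (i, g, k, k, k, j, g, s)
  "kksskis" → 7 new (k, k, s, s, k, i, s)
  "sjjjsissk" → prefix "s" already present; 8 new (j, j, j, s, i, s, s, k)
  "ssgisjs" → prefix "s" already present; 6 new (s, g, i, s, j, s)
  "skiikjgis" → prefix "s" already present; 8 new (k, i, i, k, j, g, i, s)
  "ssjsgsjgi" → prefix "ss" already present; 7 new (j, s, g, s, j, g, i)
  "kis" → prefix "k" already present; 2 new (i, s)
  "kkgjii" → prefix "kk" already present; 4 new (g, j, i, i)
  "jsjijsjgk" → prefix "js" already present; 7 new (j, i, j, s, j, g, k)
Total nodes = 6 + 3 + 2 + 9 + 3 + 8 + 7 + 8 + 6 + 8 + 7 + 2 + 4 + 7 = 80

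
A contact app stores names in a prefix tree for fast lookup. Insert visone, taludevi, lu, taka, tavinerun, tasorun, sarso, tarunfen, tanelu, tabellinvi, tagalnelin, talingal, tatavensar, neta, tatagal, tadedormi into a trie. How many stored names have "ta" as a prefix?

Walk to "ta"; the words in its subtree are exactly those with that prefix.
Matches: "tabellinvi", "tadedormi", "tagalnelin", "taka", "talingal", "taludevi", "tanelu", "tarunfen", "tasorun", "tatagal", "tatavensar", "tavinerun"
Count: 12

12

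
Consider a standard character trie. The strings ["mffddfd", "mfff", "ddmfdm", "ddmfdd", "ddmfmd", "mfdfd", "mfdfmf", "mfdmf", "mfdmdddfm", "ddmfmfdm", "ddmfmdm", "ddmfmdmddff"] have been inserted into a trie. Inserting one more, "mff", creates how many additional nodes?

0

"mff" is already a full path in the trie; only an end-marker is added.
No new nodes are needed: 0.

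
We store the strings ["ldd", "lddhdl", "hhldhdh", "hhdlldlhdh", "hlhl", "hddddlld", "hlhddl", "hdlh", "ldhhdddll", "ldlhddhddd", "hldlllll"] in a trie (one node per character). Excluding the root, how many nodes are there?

57

Count nodes per top-level branch (shared prefixes stored once):
  'h'-branch (hddddlld, hdlh, hhdlldlhdh, hhldhdh, hldlllll, hlhddl, hlhl): 36 nodes
  'l'-branch (ldd, lddhdl, ldhhdddll, ldlhddhddd): 21 nodes
Sum: 57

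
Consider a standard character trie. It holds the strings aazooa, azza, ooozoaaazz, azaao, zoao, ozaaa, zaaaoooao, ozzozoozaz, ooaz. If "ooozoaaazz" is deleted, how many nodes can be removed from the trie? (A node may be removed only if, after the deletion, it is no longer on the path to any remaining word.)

8

A node on "ooozoaaazz"'s path can go only if nothing else ends at it or branches off below it.
The suffix "ozoaaazz" (8 nodes) is used only by "ooozoaaazz"; the node for "oo" still has the child "a", so pruning stops there.
Nodes removed: 8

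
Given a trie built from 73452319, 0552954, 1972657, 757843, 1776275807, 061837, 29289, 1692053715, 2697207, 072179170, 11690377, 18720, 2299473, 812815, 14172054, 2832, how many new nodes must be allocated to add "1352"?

3

"1" is already a path in the trie; the remaining "352" must be added.
New nodes needed: |"1352"| − 1 = 4 − 1 = 3.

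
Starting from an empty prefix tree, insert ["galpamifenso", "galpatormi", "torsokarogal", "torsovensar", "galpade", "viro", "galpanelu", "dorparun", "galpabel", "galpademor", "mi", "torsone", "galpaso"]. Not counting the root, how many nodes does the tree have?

65

Count nodes per top-level branch (shared prefixes stored once):
  'd'-branch (dorparun): 8 nodes
  'g'-branch (galpabel, galpade, galpademor, galpamifenso, galpanelu, galpaso, galpatormi): 31 nodes
  'm'-branch (mi): 2 nodes
  't'-branch (torsokarogal, torsone, torsovensar): 20 nodes
  'v'-branch (viro): 4 nodes
Sum: 65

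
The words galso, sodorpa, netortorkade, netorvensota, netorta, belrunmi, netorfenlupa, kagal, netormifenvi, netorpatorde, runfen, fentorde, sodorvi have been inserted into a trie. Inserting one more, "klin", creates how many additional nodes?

"k" is already a path in the trie; the remaining "lin" must be added.
New nodes needed: |"klin"| − 1 = 4 − 1 = 3.

3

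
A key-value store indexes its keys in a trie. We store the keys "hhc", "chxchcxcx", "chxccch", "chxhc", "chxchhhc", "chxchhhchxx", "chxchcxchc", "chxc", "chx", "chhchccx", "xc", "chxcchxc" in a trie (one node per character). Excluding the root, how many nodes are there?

36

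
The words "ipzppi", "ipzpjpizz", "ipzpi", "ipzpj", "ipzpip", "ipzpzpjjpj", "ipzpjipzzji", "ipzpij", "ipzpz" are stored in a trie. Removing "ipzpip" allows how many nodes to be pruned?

After clearing the end-marker at "ipzpip", prune upward until reaching a node still needed by another word.
The suffix "p" (1 node) is used only by "ipzpip"; the node for "ipzpi" still has the child "j", so pruning stops there.
Nodes removed: 1

1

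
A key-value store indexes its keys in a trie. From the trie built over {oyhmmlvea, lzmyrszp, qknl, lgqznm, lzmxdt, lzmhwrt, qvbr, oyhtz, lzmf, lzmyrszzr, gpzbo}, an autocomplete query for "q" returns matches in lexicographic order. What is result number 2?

Filter for "q…" and sort: "qknl", "qvbr"
Position 2: qvbr

qvbr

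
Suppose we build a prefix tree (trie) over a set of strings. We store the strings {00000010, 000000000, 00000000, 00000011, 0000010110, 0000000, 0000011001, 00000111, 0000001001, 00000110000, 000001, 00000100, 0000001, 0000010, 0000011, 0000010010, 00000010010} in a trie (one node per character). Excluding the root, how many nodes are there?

Insert word by word; a character creates a node only if that edge doesn't already exist:
  "00000010" → 8 new (0, 0, 0, 0, 0, 0, 1, 0)
  "000000000" → prefix "000000" already present; 3 new (0, 0, 0)
  "00000000" → prefix "00000000" already present; 0 new (none)
  "00000011" → prefix "0000001" already present; 1 new (1)
  "0000010110" → prefix "00000" already present; 5 new (1, 0, 1, 1, 0)
  "0000000" → prefix "0000000" already present; 0 new (none)
  "0000011001" → prefix "000001" already present; 4 new (1, 0, 0, 1)
  "00000111" → prefix "0000011" already present; 1 new (1)
  "0000001001" → prefix "00000010" already present; 2 new (0, 1)
  "00000110000" → prefix "000001100" already present; 2 new (0, 0)
  "000001" → prefix "000001" already present; 0 new (none)
  "00000100" → prefix "0000010" already present; 1 new (0)
  "0000001" → prefix "0000001" already present; 0 new (none)
  "0000010" → prefix "0000010" already present; 0 new (none)
  "0000011" → prefix "0000011" already present; 0 new (none)
  "0000010010" → prefix "00000100" already present; 2 new (1, 0)
  "00000010010" → prefix "0000001001" already present; 1 new (0)
Total nodes = 8 + 3 + 0 + 1 + 5 + 0 + 4 + 1 + 2 + 2 + 0 + 1 + 0 + 0 + 0 + 2 + 1 = 30

30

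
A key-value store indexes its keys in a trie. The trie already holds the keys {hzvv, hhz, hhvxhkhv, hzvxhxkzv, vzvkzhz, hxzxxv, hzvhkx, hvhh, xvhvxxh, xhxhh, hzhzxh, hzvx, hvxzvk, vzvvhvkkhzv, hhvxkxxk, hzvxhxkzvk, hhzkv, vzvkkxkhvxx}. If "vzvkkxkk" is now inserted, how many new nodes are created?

1

The longest prefix of "vzvkkxkk" already in the trie is "vzvkkxk" (length 7).
So 8 − 7 = 1 new nodes.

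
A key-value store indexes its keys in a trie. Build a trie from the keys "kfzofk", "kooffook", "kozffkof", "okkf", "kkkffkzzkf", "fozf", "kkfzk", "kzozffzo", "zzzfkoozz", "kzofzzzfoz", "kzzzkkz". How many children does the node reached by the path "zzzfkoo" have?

1

Walk "zzzfkoo" from the root, arriving at one node.
Characters that immediately follow "zzzfkoo" among the stored strings: {z}.
That node has 1 child edge.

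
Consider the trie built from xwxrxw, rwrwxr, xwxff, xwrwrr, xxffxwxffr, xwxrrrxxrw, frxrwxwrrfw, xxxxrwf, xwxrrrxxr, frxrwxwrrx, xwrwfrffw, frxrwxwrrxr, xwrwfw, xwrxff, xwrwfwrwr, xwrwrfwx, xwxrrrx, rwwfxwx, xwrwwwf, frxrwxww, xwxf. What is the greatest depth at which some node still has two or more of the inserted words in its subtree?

10

Equivalently: take the maximum, over all pairs, of their longest common prefix length.
e.g. "frxrwxwrrx" and "frxrwxwrrxr" share the prefix "frxrwxwrrx" of length 10; no pair shares a longer one.
Longest shared-prefix length: 10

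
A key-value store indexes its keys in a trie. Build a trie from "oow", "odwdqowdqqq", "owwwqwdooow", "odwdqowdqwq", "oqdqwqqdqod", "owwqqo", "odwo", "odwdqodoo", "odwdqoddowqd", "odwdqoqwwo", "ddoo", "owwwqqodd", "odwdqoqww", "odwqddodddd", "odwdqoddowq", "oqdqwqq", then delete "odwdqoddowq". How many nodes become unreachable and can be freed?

0

Walk "odwdqoddowq" from the leaf back toward the root, removing each node that no remaining word uses.
Every node on "odwdqoddowq" is still needed (e.g. by "odwdqoddowqd"), so nothing is freed.
Nodes removed: 0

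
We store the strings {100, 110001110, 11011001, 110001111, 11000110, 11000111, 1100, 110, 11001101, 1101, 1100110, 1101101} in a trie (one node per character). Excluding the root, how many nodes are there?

23

For each word, the new-node count is its length minus the longest prefix already in the trie:
  "100" → 3 new (1, 0, 0)
  "110001110" → prefix "1" already present; 8 new (1, 0, 0, 0, 1, 1, 1, 0)
  "11011001" → prefix "110" already present; 5 new (1, 1, 0, 0, 1)
  "110001111" → prefix "11000111" already present; 1 new (1)
  "11000110" → prefix "1100011" already present; 1 new (0)
  "11000111" → prefix "11000111" already present; 0 new (none)
  "1100" → prefix "1100" already present; 0 new (none)
  "110" → prefix "110" already present; 0 new (none)
  "11001101" → prefix "1100" already present; 4 new (1, 1, 0, 1)
  "1101" → prefix "1101" already present; 0 new (none)
  "1100110" → prefix "1100110" already present; 0 new (none)
  "1101101" → prefix "110110" already present; 1 new (1)
Total nodes = 3 + 8 + 5 + 1 + 1 + 0 + 0 + 0 + 4 + 0 + 0 + 1 = 23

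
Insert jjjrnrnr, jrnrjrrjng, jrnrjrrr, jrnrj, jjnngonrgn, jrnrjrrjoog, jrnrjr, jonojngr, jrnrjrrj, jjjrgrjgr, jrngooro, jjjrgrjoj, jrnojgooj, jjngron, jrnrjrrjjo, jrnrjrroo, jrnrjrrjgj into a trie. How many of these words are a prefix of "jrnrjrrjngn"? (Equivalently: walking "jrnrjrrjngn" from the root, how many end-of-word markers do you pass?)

4

Traverse "jrnrjrrjngn" character by character; count nodes along the way that are marked as word ends.
Prefixes of the query that are stored words: "jrnrj", "jrnrjr", "jrnrjrrj", "jrnrjrrjng"
Count: 4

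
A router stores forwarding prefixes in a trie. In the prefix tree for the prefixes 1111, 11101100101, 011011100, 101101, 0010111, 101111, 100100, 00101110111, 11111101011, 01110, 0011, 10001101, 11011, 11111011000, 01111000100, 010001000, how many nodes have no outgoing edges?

Leaves are exactly the stored words that no other stored word extends.
Those words: "00101110111", "0011", "010001000", "011011100", "01110", "01111000100", "10001101", "100100", "101101", "101111", "11011", "11101100101", "11111011000", "11111101011"
Leaf count: 14

14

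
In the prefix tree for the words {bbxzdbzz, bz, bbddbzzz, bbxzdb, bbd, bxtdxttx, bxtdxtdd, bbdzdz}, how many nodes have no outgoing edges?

6

A leaf is a node with no children — equivalently, the end of a word that is not a proper prefix of any other stored word.
Those words: "bbddbzzz", "bbdzdz", "bbxzdbzz", "bxtdxtdd", "bxtdxttx", "bz"
Leaf count: 6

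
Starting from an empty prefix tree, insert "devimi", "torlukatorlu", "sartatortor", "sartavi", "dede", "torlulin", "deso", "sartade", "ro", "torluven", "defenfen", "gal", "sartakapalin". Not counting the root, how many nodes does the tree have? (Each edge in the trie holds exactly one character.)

61

Insert word by word; a character creates a node only if that edge doesn't already exist:
  "devimi" → 6 new (d, e, v, i, m, i)
  "torlukatorlu" → 12 new (t, o, r, l, u, k, a, t, o, r, l, u)
  "sartatortor" → 11 new (s, a, r, t, a, t, o, r, t, o, r)
  "sartavi" → prefix "sarta" already present; 2 new (v, i)
  "dede" → prefix "de" already present; 2 new (d, e)
  "torlulin" → prefix "torlu" already present; 3 new (l, i, n)
  "deso" → prefix "de" already present; 2 new (s, o)
  "sartade" → prefix "sarta" already present; 2 new (d, e)
  "ro" → 2 new (r, o)
  "torluven" → prefix "torlu" already present; 3 new (v, e, n)
  "defenfen" → prefix "de" already present; 6 new (f, e, n, f, e, n)
  "gal" → 3 new (g, a, l)
  "sartakapalin" → prefix "sarta" already present; 7 new (k, a, p, a, l, i, n)
Total nodes = 6 + 12 + 11 + 2 + 2 + 3 + 2 + 2 + 2 + 3 + 6 + 3 + 7 = 61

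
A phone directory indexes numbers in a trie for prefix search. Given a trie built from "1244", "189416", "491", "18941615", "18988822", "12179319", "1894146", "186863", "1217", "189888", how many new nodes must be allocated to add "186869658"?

Walking "186869658" from the root, the first 5 characters ("18686") follow existing edges; "9" is the first miss.
Each of the 4 remaining characters creates one node.

4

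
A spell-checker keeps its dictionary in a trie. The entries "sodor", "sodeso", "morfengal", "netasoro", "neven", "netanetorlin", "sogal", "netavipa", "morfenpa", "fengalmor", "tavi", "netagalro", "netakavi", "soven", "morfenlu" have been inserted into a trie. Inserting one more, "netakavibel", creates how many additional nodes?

3

The longest prefix of "netakavibel" already in the trie is "netakavi" (length 8).
New nodes needed: |"netakavibel"| − 8 = 11 − 8 = 3.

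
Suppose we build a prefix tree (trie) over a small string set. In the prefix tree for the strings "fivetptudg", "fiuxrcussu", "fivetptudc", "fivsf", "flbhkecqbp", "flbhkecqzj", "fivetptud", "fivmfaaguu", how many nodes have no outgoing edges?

7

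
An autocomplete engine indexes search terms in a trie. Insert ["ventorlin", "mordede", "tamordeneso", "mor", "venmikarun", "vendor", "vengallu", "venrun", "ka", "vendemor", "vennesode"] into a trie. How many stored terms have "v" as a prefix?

7

Walk to "v"; the words in its subtree are exactly those with that prefix.
Matches: "vendemor", "vendor", "vengallu", "venmikarun", "vennesode", "venrun", "ventorlin"
Count: 7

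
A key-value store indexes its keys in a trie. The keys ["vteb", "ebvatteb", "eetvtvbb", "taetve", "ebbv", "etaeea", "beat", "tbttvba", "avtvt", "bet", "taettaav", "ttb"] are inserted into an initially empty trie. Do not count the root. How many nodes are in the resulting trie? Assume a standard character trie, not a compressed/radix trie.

54

Trace insertions, counting only characters that open a new branch:
  "vteb" → 4 new (v, t, e, b)
  "ebvatteb" → 8 new (e, b, v, a, t, t, e, b)
  "eetvtvbb" → prefix "e" already present; 7 new (e, t, v, t, v, b, b)
  "taetve" → 6 new (t, a, e, t, v, e)
  "ebbv" → prefix "eb" already present; 2 new (b, v)
  "etaeea" → prefix "e" already present; 5 new (t, a, e, e, a)
  "beat" → 4 new (b, e, a, t)
  "tbttvba" → prefix "t" already present; 6 new (b, t, t, v, b, a)
  "avtvt" → 5 new (a, v, t, v, t)
  "bet" → prefix "be" already present; 1 new (t)
  "taettaav" → prefix "taet" already present; 4 new (t, a, a, v)
  "ttb" → prefix "t" already present; 2 new (t, b)
Total nodes = 4 + 8 + 7 + 6 + 2 + 5 + 4 + 6 + 5 + 1 + 4 + 2 = 54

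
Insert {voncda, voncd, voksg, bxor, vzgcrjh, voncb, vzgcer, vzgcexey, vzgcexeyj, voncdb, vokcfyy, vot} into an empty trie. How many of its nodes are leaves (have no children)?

A leaf is a node with no children — equivalently, the end of a word that is not a proper prefix of any other stored word.
Those words: "bxor", "vokcfyy", "voksg", "voncb", "voncda", "voncdb", "vot", "vzgcer", "vzgcexeyj", "vzgcrjh"
Leaf count: 10

10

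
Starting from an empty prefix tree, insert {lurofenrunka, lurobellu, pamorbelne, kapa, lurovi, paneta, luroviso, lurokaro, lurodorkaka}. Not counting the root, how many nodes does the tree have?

50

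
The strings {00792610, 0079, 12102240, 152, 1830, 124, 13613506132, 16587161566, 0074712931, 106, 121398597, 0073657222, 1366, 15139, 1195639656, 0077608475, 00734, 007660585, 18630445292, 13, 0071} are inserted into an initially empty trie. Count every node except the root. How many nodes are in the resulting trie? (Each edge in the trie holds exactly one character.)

101

Insert word by word; a character creates a node only if that edge doesn't already exist:
  "00792610" → 8 new (0, 0, 7, 9, 2, 6, 1, 0)
  "0079" → prefix "0079" already present; 0 new (none)
  "12102240" → 8 new (1, 2, 1, 0, 2, 2, 4, 0)
  "152" → prefix "1" already present; 2 new (5, 2)
  "1830" → prefix "1" already present; 3 new (8, 3, 0)
  "124" → prefix "12" already present; 1 new (4)
  "13613506132" → prefix "1" already present; 10 new (3, 6, 1, 3, 5, 0, 6, 1, 3, 2)
  "16587161566" → prefix "1" already present; 10 new (6, 5, 8, 7, 1, 6, 1, 5, 6, 6)
  "0074712931" → prefix "007" already present; 7 new (4, 7, 1, 2, 9, 3, 1)
  "106" → prefix "1" already present; 2 new (0, 6)
  "121398597" → prefix "121" already present; 6 new (3, 9, 8, 5, 9, 7)
  "0073657222" → prefix "007" already present; 7 new (3, 6, 5, 7, 2, 2, 2)
  "1366" → prefix "136" already present; 1 new (6)
  "15139" → prefix "15" already present; 3 new (1, 3, 9)
  "1195639656" → prefix "1" already present; 9 new (1, 9, 5, 6, 3, 9, 6, 5, 6)
  "0077608475" → prefix "007" already present; 7 new (7, 6, 0, 8, 4, 7, 5)
  "00734" → prefix "0073" already present; 1 new (4)
  "007660585" → prefix "007" already present; 6 new (6, 6, 0, 5, 8, 5)
  "18630445292" → prefix "18" already present; 9 new (6, 3, 0, 4, 4, 5, 2, 9, 2)
  "13" → prefix "13" already present; 0 new (none)
  "0071" → prefix "007" already present; 1 new (1)
Total nodes = 8 + 0 + 8 + 2 + 3 + 1 + 10 + 10 + 7 + 2 + 6 + 7 + 1 + 3 + 9 + 7 + 1 + 6 + 9 + 0 + 1 = 101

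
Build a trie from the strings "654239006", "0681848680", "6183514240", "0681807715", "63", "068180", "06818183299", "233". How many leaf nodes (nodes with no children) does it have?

Leaves are exactly the stored words that no other stored word extends.
Those words: "0681807715", "06818183299", "0681848680", "233", "6183514240", "63", "654239006"
Leaf count: 7

7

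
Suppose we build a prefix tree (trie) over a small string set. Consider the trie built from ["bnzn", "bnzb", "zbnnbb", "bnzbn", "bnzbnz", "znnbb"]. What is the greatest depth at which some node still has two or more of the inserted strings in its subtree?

The deepest shared node is where two words last agree before diverging.
e.g. "bnzbn" and "bnzbnz" share the prefix "bnzbn" of length 5; no pair shares a longer one.
Longest shared-prefix length: 5

5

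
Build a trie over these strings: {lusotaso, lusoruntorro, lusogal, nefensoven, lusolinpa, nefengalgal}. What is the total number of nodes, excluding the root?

Count nodes per top-level branch (shared prefixes stored once):
  'l'-branch (lusogal, lusolinpa, lusoruntorro, lusotaso): 24 nodes
  'n'-branch (nefengalgal, nefensoven): 16 nodes
Sum: 40

40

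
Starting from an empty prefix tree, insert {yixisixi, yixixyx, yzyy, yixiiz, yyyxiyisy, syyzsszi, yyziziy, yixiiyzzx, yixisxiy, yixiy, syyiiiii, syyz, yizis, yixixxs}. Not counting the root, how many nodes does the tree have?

Insert word by word; a character creates a node only if that edge doesn't already exist:
  "yixisixi" → 8 new (y, i, x, i, s, i, x, i)
  "yixixyx" → prefix "yixi" already present; 3 new (x, y, x)
  "yzyy" → prefix "y" already present; 3 new (z, y, y)
  "yixiiz" → prefix "yixi" already present; 2 new (i, z)
  "yyyxiyisy" → prefix "y" already present; 8 new (y, y, x, i, y, i, s, y)
  "syyzsszi" → 8 new (s, y, y, z, s, s, z, i)
  "yyziziy" → prefix "yy" already present; 5 new (z, i, z, i, y)
  "yixiiyzzx" → prefix "yixii" already present; 4 new (y, z, z, x)
  "yixisxiy" → prefix "yixis" already present; 3 new (x, i, y)
  "yixiy" → prefix "yixi" already present; 1 new (y)
  "syyiiiii" → prefix "syy" already present; 5 new (i, i, i, i, i)
  "syyz" → prefix "syyz" already present; 0 new (none)
  "yizis" → prefix "yi" already present; 3 new (z, i, s)
  "yixixxs" → prefix "yixix" already present; 2 new (x, s)
Total nodes = 8 + 3 + 3 + 2 + 8 + 8 + 5 + 4 + 3 + 1 + 5 + 0 + 3 + 2 = 55

55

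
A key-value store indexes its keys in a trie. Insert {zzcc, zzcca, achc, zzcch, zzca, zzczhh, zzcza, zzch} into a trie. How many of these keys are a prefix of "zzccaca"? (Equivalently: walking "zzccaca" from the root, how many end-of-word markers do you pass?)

Traverse "zzccaca" character by character; count nodes along the way that are marked as word ends.
Prefixes of the query that are stored words: "zzcc", "zzcca"
Count: 2

2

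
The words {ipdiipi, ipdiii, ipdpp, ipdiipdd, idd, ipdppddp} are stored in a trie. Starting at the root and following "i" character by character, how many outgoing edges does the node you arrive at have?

The children of the "i" node are the distinct next characters among strings starting with "i".
Distinct next characters after "i": d, p.
That node has 2 child edges.

2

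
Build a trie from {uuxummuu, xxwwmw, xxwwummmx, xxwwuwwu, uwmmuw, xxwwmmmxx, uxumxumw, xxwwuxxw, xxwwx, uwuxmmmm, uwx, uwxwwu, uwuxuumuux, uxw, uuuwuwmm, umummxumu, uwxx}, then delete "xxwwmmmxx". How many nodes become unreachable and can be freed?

After clearing the end-marker at "xxwwmmmxx", prune upward until reaching a node still needed by another word.
The suffix "mmxx" (4 nodes) is used only by "xxwwmmmxx"; the node for "xxwwm" still has the child "w", so pruning stops there.
Nodes removed: 4

4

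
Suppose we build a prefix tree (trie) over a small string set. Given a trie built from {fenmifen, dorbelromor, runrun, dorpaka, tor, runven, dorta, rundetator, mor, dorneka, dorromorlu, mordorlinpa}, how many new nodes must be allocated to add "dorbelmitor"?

"dorbel" is already a path in the trie; the remaining "mitor" must be added.
New nodes needed: |"dorbelmitor"| − 6 = 11 − 6 = 5.

5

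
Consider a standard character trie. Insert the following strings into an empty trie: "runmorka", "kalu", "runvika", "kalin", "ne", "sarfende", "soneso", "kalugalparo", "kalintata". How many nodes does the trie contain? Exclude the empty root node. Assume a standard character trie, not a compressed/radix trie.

For each word, the new-node count is its length minus the longest prefix already in the trie:
  "runmorka" → 8 new (r, u, n, m, o, r, k, a)
  "kalu" → 4 new (k, a, l, u)
  "runvika" → prefix "run" already present; 4 new (v, i, k, a)
  "kalin" → prefix "kal" already present; 2 new (i, n)
  "ne" → 2 new (n, e)
  "sarfende" → 8 new (s, a, r, f, e, n, d, e)
  "soneso" → prefix "s" already present; 5 new (o, n, e, s, o)
  "kalugalparo" → prefix "kalu" already present; 7 new (g, a, l, p, a, r, o)
  "kalintata" → prefix "kalin" already present; 4 new (t, a, t, a)
Total nodes = 8 + 4 + 4 + 2 + 2 + 8 + 5 + 7 + 4 = 44

44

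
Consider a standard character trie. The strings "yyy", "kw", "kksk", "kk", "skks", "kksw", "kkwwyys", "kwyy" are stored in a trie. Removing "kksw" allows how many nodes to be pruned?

After clearing the end-marker at "kksw", prune upward until reaching a node still needed by another word.
The suffix "w" (1 node) is used only by "kksw"; the node for "kks" still has the child "k", so pruning stops there.
Nodes removed: 1

1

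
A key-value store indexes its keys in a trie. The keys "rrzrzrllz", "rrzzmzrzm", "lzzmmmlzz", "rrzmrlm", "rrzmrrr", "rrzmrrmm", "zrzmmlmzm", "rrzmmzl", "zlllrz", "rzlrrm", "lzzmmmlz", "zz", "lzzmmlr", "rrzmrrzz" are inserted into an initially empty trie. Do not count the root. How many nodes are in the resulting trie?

59

For each word, the new-node count is its length minus the longest prefix already in the trie:
  "rrzrzrllz" → 9 new (r, r, z, r, z, r, l, l, z)
  "rrzzmzrzm" → prefix "rrz" already present; 6 new (z, m, z, r, z, m)
  "lzzmmmlzz" → 9 new (l, z, z, m, m, m, l, z, z)
  "rrzmrlm" → prefix "rrz" already present; 4 new (m, r, l, m)
  "rrzmrrr" → prefix "rrzmr" already present; 2 new (r, r)
  "rrzmrrmm" → prefix "rrzmrr" already present; 2 new (m, m)
  "zrzmmlmzm" → 9 new (z, r, z, m, m, l, m, z, m)
  "rrzmmzl" → prefix "rrzm" already present; 3 new (m, z, l)
  "zlllrz" → prefix "z" already present; 5 new (l, l, l, r, z)
  "rzlrrm" → prefix "r" already present; 5 new (z, l, r, r, m)
  "lzzmmmlz" → prefix "lzzmmmlz" already present; 0 new (none)
  "zz" → prefix "z" already present; 1 new (z)
  "lzzmmlr" → prefix "lzzmm" already present; 2 new (l, r)
  "rrzmrrzz" → prefix "rrzmrr" already present; 2 new (z, z)
Total nodes = 9 + 6 + 9 + 4 + 2 + 2 + 9 + 3 + 5 + 5 + 0 + 1 + 2 + 2 = 59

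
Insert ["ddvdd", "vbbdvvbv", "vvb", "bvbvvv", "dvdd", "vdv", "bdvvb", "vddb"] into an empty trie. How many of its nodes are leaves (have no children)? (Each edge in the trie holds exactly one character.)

8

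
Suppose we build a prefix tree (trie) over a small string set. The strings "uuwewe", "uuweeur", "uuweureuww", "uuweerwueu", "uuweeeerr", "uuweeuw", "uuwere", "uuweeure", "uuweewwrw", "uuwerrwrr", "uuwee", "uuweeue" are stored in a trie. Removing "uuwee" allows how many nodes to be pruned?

0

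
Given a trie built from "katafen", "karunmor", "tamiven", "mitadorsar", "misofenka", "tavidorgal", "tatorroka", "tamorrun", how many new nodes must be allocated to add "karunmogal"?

3

The longest prefix of "karunmogal" already in the trie is "karunmo" (length 7).
New nodes needed: |"karunmogal"| − 7 = 10 − 7 = 3.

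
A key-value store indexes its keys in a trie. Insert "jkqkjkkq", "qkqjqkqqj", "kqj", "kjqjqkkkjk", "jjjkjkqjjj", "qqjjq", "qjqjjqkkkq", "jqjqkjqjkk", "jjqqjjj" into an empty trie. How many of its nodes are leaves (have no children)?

A leaf is a node with no children — equivalently, the end of a word that is not a proper prefix of any other stored word.
Those words: "jjjkjkqjjj", "jjqqjjj", "jkqkjkkq", "jqjqkjqjkk", "kjqjqkkkjk", "kqj", "qjqjjqkkkq", "qkqjqkqqj", "qqjjq"
Leaf count: 9

9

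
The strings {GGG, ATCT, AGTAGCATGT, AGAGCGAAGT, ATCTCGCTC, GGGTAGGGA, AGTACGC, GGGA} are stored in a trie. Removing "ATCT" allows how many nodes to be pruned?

A node on "ATCT"'s path can go only if nothing else ends at it or branches off below it.
Every node on "ATCT" is still needed (e.g. by "ATCTCGCTC"), so nothing is freed.
Nodes removed: 0

0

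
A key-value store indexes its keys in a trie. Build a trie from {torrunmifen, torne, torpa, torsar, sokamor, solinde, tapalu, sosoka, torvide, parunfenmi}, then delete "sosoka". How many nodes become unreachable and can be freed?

4

Walk "sosoka" from the leaf back toward the root, removing each node that no remaining word uses.
The suffix "soka" (4 nodes) is used only by "sosoka"; the node for "so" still has the child "k", so pruning stops there.
Nodes removed: 4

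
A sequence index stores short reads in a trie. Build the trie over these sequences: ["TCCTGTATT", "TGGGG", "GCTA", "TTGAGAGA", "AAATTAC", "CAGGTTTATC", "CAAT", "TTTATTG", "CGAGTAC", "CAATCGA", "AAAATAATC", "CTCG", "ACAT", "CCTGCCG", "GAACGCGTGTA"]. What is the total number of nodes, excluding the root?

Count nodes per top-level branch (shared prefixes stored once):
  'A'-branch (AAAATAATC, AAATTAC, ACAT): 16 nodes
  'C'-branch (CAAT, CAATCGA, CAGGTTTATC, CCTGCCG, CGAGTAC, CTCG): 30 nodes
  'G'-branch (GAACGCGTGTA, GCTA): 14 nodes
  'T'-branch (TCCTGTATT, TGGGG, TTGAGAGA, TTTATTG): 25 nodes
Sum: 85

85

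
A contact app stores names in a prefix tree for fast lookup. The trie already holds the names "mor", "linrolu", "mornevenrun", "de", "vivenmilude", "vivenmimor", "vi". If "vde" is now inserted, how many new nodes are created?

"v" is already a path in the trie; the remaining "de" must be added.
So 3 − 1 = 2 new nodes.

2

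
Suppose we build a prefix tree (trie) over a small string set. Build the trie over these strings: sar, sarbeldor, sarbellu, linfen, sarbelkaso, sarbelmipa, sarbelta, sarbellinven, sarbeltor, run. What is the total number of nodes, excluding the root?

37

Count nodes per top-level branch (shared prefixes stored once):
  'l'-branch (linfen): 6 nodes
  'r'-branch (run): 3 nodes
  's'-branch (sar, sarbeldor, sarbelkaso, sarbellinven, sarbellu, sarbelmipa, sarbelta, sarbeltor): 28 nodes
Sum: 37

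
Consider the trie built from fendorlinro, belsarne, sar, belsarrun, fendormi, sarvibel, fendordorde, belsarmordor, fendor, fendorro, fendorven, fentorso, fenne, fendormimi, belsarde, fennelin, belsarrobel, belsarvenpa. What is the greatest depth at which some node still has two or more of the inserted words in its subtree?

The deepest shared node is where two words last agree before diverging.
"fendormi" and "fendormimi" agree on "fendormi" (8 characters) before diverging; nothing deeper is shared.
Longest shared-prefix length: 8

8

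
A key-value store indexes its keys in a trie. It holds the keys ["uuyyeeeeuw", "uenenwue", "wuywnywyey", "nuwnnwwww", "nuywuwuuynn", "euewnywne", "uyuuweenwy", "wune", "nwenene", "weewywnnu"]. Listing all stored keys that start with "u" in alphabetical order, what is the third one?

uyuuweenwy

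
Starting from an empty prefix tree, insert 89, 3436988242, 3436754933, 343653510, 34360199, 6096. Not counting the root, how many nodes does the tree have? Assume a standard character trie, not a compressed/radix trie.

Insert word by word; a character creates a node only if that edge doesn't already exist:
  "89" → 2 new (8, 9)
  "3436988242" → 10 new (3, 4, 3, 6, 9, 8, 8, 2, 4, 2)
  "3436754933" → prefix "3436" already present; 6 new (7, 5, 4, 9, 3, 3)
  "343653510" → prefix "3436" already present; 5 new (5, 3, 5, 1, 0)
  "34360199" → prefix "3436" already present; 4 new (0, 1, 9, 9)
  "6096" → 4 new (6, 0, 9, 6)
Total nodes = 2 + 10 + 6 + 5 + 4 + 4 = 31

31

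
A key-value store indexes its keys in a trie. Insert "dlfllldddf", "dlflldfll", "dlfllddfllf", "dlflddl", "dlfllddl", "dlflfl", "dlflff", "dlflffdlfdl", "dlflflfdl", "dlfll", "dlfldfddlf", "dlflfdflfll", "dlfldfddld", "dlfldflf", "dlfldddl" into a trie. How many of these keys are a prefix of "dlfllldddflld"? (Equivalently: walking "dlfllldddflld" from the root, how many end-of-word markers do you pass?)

2

Traverse "dlfllldddflld" character by character; count nodes along the way that are marked as word ends.
Prefixes of the query that are stored words: "dlfll", "dlfllldddf"
Count: 2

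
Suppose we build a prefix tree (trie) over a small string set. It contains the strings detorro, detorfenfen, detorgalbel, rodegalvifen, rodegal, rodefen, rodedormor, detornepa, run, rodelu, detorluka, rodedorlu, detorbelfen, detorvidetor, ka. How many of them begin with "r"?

Walk to "r"; the words in its subtree are exactly those with that prefix.
Matches: "rodedorlu", "rodedormor", "rodefen", "rodegal", "rodegalvifen", "rodelu", "run"
Count: 7

7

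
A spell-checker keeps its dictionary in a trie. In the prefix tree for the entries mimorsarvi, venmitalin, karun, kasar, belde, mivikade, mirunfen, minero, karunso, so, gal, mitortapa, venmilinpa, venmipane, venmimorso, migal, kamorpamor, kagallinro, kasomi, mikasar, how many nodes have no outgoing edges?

19

A leaf is a node with no children — equivalently, the end of a word that is not a proper prefix of any other stored word.
Those words: "belde", "gal", "kagallinro", "kamorpamor", "karunso", "kasar", "kasomi", "migal", "mikasar", "mimorsarvi", "minero", "mirunfen", "mitortapa", "mivikade", "so", "venmilinpa", "venmimorso", "venmipane", "venmitalin"
Leaf count: 19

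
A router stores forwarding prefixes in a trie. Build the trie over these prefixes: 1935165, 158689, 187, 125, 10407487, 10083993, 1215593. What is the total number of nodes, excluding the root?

34

Insert word by word; a character creates a node only if that edge doesn't already exist:
  "1935165" → 7 new (1, 9, 3, 5, 1, 6, 5)
  "158689" → prefix "1" already present; 5 new (5, 8, 6, 8, 9)
  "187" → prefix "1" already present; 2 new (8, 7)
  "125" → prefix "1" already present; 2 new (2, 5)
  "10407487" → prefix "1" already present; 7 new (0, 4, 0, 7, 4, 8, 7)
  "10083993" → prefix "10" already present; 6 new (0, 8, 3, 9, 9, 3)
  "1215593" → prefix "12" already present; 5 new (1, 5, 5, 9, 3)
Total nodes = 7 + 5 + 2 + 2 + 7 + 6 + 5 = 34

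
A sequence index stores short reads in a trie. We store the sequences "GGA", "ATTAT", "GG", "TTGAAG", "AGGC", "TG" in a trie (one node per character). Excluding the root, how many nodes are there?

Insert word by word; a character creates a node only if that edge doesn't already exist:
  "GGA" → 3 new (G, G, A)
  "ATTAT" → 5 new (A, T, T, A, T)
  "GG" → prefix "GG" already present; 0 new (none)
  "TTGAAG" → 6 new (T, T, G, A, A, G)
  "AGGC" → prefix "A" already present; 3 new (G, G, C)
  "TG" → prefix "T" already present; 1 new (G)
Total nodes = 3 + 5 + 0 + 6 + 3 + 1 = 18

18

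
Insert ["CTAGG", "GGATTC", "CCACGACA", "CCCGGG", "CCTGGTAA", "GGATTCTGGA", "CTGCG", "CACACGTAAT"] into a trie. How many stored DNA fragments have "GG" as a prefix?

2

Walk to "GG"; the words in its subtree are exactly those with that prefix.
Matches: "GGATTC", "GGATTCTGGA"
Count: 2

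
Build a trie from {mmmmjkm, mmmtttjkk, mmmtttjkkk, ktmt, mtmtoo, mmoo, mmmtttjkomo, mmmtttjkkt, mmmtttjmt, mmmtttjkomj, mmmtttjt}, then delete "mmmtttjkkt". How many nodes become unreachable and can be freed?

Walk "mmmtttjkkt" from the leaf back toward the root, removing each node that no remaining word uses.
The suffix "t" (1 node) is used only by "mmmtttjkkt"; the node for "mmmtttjkk" still has the child "k", so pruning stops there.
Nodes removed: 1

1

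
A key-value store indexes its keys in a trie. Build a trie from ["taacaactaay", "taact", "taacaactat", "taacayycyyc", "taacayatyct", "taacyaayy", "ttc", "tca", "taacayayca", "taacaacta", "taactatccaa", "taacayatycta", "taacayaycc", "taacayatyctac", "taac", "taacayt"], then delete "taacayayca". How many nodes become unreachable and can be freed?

1

A node on "taacayayca"'s path can go only if nothing else ends at it or branches off below it.
The suffix "a" (1 node) is used only by "taacayayca"; the node for "taacayayc" still has the child "c", so pruning stops there.
Nodes removed: 1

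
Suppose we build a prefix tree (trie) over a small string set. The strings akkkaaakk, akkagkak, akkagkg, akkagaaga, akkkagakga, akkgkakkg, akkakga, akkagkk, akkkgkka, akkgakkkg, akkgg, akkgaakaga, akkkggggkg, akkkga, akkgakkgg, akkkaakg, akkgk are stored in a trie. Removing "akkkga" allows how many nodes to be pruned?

1

A node on "akkkga"'s path can go only if nothing else ends at it or branches off below it.
The suffix "a" (1 node) is used only by "akkkga"; the node for "akkkg" still has the child "k", so pruning stops there.
Nodes removed: 1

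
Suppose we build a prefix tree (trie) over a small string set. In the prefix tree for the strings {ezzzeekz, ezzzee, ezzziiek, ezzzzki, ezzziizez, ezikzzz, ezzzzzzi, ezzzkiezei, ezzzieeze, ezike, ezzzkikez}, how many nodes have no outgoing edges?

10

Leaves are exactly the stored words that no other stored word extends.
Those words: "ezike", "ezikzzz", "ezzzeekz", "ezzzieeze", "ezzziiek", "ezzziizez", "ezzzkiezei", "ezzzkikez", "ezzzzki", "ezzzzzzi"
Leaf count: 10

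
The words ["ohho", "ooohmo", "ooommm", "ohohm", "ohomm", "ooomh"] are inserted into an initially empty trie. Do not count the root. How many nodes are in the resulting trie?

18

Trace insertions, counting only characters that open a new branch:
  "ohho" → 4 new (o, h, h, o)
  "ooohmo" → prefix "o" already present; 5 new (o, o, h, m, o)
  "ooommm" → prefix "ooo" already present; 3 new (m, m, m)
  "ohohm" → prefix "oh" already present; 3 new (o, h, m)
  "ohomm" → prefix "oho" already present; 2 new (m, m)
  "ooomh" → prefix "ooom" already present; 1 new (h)
Total nodes = 4 + 5 + 3 + 3 + 2 + 1 = 18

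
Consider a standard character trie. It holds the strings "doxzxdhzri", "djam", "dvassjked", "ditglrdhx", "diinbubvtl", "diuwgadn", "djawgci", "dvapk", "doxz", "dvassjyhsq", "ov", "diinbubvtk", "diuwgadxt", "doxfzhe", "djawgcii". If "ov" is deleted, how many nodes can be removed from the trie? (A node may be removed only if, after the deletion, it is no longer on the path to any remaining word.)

Walk "ov" from the leaf back toward the root, removing each node that no remaining word uses.
No other word shares any prefix with "ov", so all 2 of its nodes go.
Nodes removed: 2

2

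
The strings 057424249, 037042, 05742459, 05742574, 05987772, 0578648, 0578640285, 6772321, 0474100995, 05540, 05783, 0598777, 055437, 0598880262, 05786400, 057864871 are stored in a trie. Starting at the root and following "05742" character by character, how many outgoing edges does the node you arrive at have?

The children of the "05742" node are the distinct next characters among strings starting with "05742".
Distinct next characters after "05742": 4, 5.
That node has 2 child edges.

2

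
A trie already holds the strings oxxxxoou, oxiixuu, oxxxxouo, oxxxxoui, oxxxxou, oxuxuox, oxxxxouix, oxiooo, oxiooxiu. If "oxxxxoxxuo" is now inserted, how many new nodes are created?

4

"oxxxxo" is already a path in the trie; the remaining "xxuo" must be added.
New nodes needed: |"oxxxxoxxuo"| − 6 = 10 − 6 = 4.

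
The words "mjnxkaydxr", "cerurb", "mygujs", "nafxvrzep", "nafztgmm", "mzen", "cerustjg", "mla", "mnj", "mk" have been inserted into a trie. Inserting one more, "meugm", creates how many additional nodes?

Walking "meugm" from the root, the first 1 characters ("m") follow existing edges; "e" is the first miss.
New nodes needed: |"meugm"| − 1 = 5 − 1 = 4.

4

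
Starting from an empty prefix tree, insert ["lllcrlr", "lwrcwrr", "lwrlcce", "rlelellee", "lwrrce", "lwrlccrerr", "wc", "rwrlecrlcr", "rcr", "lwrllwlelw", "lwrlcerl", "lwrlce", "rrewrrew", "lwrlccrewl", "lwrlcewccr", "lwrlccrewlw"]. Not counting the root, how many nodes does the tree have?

69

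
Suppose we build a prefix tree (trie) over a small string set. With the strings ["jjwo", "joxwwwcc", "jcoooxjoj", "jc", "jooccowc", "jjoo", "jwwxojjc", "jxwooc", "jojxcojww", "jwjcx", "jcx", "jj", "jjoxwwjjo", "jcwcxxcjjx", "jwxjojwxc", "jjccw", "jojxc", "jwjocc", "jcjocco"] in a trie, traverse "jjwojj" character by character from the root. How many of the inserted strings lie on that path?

Traverse "jjwojj" character by character; count nodes along the way that are marked as word ends.
Prefixes of the query that are stored words: "jj", "jjwo"
Count: 2

2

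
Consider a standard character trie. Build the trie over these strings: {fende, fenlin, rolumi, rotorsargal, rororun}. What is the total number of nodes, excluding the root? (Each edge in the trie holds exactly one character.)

Count nodes per top-level branch (shared prefixes stored once):
  'f'-branch (fende, fenlin): 8 nodes
  'r'-branch (rolumi, rororun, rotorsargal): 20 nodes
Sum: 28

28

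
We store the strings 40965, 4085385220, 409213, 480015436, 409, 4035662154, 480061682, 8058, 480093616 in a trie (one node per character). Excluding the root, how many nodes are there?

Count nodes per top-level branch (shared prefixes stored once):
  '4'-branch (4035662154, 4085385220, 409, 409213, 40965, 480015436, 480061682, 480093616): 42 nodes
  '8'-branch (8058): 4 nodes
Sum: 46

46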